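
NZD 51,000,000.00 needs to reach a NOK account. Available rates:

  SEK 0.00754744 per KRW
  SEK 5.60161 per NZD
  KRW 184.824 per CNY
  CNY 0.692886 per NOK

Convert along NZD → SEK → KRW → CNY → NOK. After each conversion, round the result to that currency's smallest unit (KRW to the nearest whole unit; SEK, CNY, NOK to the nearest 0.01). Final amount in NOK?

NOK 295,571,955.01

NZD 51,000,000.00 × 5.60161 = SEK 285,682,110.00
SEK 285,682,110.00 ÷ 0.00754744 = KRW 37,851,524,490
KRW 37,851,524,490 ÷ 184.824 = CNY 204,797,669.62
CNY 204,797,669.62 ÷ 0.692886 = NOK 295,571,955.01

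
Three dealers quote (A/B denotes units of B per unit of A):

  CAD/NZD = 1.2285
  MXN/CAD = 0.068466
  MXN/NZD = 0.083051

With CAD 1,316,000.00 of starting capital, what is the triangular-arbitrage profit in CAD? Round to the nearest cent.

Profitable loop is CAD → NZD → MXN → CAD:
CAD 1,316,000.00 × 1.2285 = NZD 1,616,706.00
NZD 1,616,706.00 ÷ 0.083051 = MXN 19,466,424.25
MXN 19,466,424.25 × 0.068466 = CAD 1,332,788.20
Profit = CAD 1,332,788.20 − CAD 1,316,000.00

Profit: CAD 16,788.20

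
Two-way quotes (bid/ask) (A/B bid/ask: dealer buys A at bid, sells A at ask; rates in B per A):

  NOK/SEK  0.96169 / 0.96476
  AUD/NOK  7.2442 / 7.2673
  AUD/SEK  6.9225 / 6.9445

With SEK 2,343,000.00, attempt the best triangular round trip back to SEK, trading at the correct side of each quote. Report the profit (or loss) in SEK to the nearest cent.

Net profit: SEK 7,481.51

Best loop SEK → AUD → NOK → SEK:
SEK 2,343,000.00 ÷ 6.9445 (buy AUD at ask) = AUD 337,389.30
AUD 337,389.30 × 7.2442 (sell AUD at bid) = NOK 2,444,115.57
NOK 2,444,115.57 × 0.96169 (sell NOK at bid) = SEK 2,350,481.51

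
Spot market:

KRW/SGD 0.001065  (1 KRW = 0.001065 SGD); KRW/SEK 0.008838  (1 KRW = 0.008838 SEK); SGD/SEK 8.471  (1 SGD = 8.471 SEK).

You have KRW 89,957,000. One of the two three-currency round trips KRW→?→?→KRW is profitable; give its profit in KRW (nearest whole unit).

Profit: KRW 1,868,913

Profitable loop is KRW → SGD → SEK → KRW:
KRW 89,957,000 × 0.001065 = SGD 95,804.21
SGD 95,804.21 × 8.471 = SEK 811,557.42
SEK 811,557.42 ÷ 0.008838 = KRW 91,825,913
Profit = KRW 91,825,913 − KRW 89,957,000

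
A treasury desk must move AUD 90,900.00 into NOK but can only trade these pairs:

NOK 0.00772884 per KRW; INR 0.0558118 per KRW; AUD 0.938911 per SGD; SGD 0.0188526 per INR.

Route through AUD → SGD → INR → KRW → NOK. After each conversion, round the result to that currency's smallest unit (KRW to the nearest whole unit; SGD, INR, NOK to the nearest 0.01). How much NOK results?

NOK 711,142.28

AUD 90,900.00 ÷ 0.938911 = SGD 96,814.29
SGD 96,814.29 ÷ 0.0188526 = INR 5,135,328.28
INR 5,135,328.28 ÷ 0.0558118 = KRW 92,011,515
KRW 92,011,515 × 0.00772884 = NOK 711,142.28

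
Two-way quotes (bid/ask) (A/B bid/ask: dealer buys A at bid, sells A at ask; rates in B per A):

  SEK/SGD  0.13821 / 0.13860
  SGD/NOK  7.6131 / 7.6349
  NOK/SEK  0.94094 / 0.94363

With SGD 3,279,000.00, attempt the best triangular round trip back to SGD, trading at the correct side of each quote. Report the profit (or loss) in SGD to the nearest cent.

Net profit: SGD 4,772.74

Best loop SGD → SEK → NOK → SGD:
SGD 3,279,000.00 ÷ 0.13860 (buy SEK at ask) = SEK 23,658,008.66
SEK 23,658,008.66 ÷ 0.94363 (buy NOK at ask) = NOK 25,071,276.52
NOK 25,071,276.52 ÷ 7.6349 (buy SGD at ask) = SGD 3,283,772.74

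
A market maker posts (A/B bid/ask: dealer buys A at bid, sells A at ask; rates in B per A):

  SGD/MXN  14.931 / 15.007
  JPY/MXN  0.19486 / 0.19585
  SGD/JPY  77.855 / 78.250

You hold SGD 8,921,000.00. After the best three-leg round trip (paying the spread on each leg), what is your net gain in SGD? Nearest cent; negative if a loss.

Best loop SGD → JPY → MXN → SGD:
SGD 8,921,000.00 × 77.855 (sell SGD at bid) = JPY 694,544,455
JPY 694,544,455 × 0.19486 (sell JPY at bid) = MXN 135,338,932.50
MXN 135,338,932.50 ÷ 15.007 (buy SGD at ask) = SGD 9,018,386.92

Net profit: SGD 97,386.92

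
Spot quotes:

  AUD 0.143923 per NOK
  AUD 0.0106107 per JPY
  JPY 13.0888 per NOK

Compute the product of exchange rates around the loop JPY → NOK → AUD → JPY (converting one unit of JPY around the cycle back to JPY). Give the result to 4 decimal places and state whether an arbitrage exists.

Around JPY → NOK → AUD → JPY: 1 ÷ 13.0888 × 0.143923 ÷ 0.0106107 = 1.036302
Product > 1; profitable direction is JPY → NOK → AUD → JPY.

1.0363 (arbitrage exists)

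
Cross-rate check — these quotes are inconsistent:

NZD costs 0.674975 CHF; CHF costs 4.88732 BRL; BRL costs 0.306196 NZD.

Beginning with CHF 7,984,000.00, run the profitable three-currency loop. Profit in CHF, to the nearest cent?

Profit: CHF 80,519.65

Profitable loop is CHF → BRL → NZD → CHF:
CHF 7,984,000.00 × 4.88732 = BRL 39,020,362.88
BRL 39,020,362.88 × 0.306196 = NZD 11,947,879.03
NZD 11,947,879.03 × 0.674975 = CHF 8,064,519.65
Profit = CHF 8,064,519.65 − CHF 7,984,000.00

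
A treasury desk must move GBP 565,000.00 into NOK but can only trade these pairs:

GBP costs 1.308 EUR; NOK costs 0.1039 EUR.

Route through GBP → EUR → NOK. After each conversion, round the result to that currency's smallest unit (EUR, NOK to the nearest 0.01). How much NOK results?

NOK 7,112,800.77

GBP 565,000.00 × 1.308 = EUR 739,020.00
EUR 739,020.00 ÷ 0.1039 = NOK 7,112,800.77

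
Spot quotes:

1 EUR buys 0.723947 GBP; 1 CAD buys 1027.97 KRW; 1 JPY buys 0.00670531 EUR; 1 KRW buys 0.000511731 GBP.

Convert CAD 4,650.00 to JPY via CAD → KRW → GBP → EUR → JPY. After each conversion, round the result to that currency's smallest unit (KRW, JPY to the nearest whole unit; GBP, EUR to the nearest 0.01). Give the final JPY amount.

CAD 4,650.00 × 1027.97 = KRW 4,780,060
KRW 4,780,060 × 0.000511731 = GBP 2,446.10
GBP 2,446.10 ÷ 0.723947 = EUR 3,378.84
EUR 3,378.84 ÷ 0.00670531 = JPY 503,905

JPY 503,905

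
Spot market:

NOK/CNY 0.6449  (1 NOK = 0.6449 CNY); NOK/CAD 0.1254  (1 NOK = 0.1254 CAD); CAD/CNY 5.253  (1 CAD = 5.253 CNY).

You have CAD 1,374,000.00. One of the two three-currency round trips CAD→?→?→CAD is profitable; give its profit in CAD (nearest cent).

Profitable loop is CAD → CNY → NOK → CAD:
CAD 1,374,000.00 × 5.253 = CNY 7,217,622.00
CNY 7,217,622.00 ÷ 0.6449 = NOK 11,191,846.80
NOK 11,191,846.80 × 0.1254 = CAD 1,403,457.59
Profit = CAD 1,403,457.59 − CAD 1,374,000.00

Profit: CAD 29,457.59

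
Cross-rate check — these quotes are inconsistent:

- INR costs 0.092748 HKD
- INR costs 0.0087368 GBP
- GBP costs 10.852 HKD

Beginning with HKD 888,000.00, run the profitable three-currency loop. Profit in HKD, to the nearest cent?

Profit: HKD 19,759.06

Profitable loop is HKD → INR → GBP → HKD:
HKD 888,000.00 ÷ 0.092748 = INR 9,574,330.44
INR 9,574,330.44 × 0.0087368 = GBP 83,649.01
GBP 83,649.01 × 10.852 = HKD 907,759.06
Profit = HKD 907,759.06 − HKD 888,000.00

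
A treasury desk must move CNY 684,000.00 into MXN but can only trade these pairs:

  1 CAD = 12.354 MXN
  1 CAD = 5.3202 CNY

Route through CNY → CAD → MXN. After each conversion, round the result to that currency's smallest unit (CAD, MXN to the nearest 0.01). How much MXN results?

CNY 684,000.00 ÷ 5.3202 = CAD 128,566.60
CAD 128,566.60 × 12.354 = MXN 1,588,311.78

MXN 1,588,311.78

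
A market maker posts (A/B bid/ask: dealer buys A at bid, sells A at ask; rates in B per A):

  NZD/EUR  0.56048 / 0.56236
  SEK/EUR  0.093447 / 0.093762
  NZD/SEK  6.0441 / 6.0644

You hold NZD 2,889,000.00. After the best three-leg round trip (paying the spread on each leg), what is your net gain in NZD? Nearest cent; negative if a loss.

Best loop NZD → SEK → EUR → NZD:
NZD 2,889,000.00 × 6.0441 (sell NZD at bid) = SEK 17,461,404.90
SEK 17,461,404.90 × 0.093447 (sell SEK at bid) = EUR 1,631,715.90
EUR 1,631,715.90 ÷ 0.56236 (buy NZD at ask) = NZD 2,901,550.44

Net profit: NZD 12,550.44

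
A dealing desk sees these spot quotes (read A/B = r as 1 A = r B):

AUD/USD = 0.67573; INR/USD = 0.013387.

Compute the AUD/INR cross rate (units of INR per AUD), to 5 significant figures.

1 AUD × 0.67573 = 0.67573 USD
0.67573 USD ÷ 0.013387 = 50.4766 INR

AUD/INR = 50.477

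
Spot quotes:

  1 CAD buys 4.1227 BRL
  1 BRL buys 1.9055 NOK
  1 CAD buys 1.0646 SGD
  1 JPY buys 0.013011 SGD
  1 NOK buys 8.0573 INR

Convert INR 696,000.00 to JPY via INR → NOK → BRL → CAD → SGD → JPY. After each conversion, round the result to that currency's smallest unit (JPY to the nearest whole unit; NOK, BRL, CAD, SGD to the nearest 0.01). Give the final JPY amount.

JPY 899,714

INR 696,000.00 ÷ 8.0573 = NOK 86,381.29
NOK 86,381.29 ÷ 1.9055 = BRL 45,332.61
BRL 45,332.61 ÷ 4.1227 = CAD 10,995.85
CAD 10,995.85 × 1.0646 = SGD 11,706.18
SGD 11,706.18 ÷ 0.013011 = JPY 899,714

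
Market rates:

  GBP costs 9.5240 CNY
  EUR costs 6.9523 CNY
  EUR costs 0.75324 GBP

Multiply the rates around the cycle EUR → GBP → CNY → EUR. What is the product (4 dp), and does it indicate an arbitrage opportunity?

1.0319 (arbitrage exists)

Around EUR → GBP → CNY → EUR: 1 × 0.75324 × 9.5240 ÷ 6.9523 = 1.031868
Product > 1; profitable direction is EUR → GBP → CNY → EUR.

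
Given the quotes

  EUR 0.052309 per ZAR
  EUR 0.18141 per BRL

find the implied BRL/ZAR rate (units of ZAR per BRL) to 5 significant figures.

1 BRL × 0.18141 = 0.18141 EUR
0.18141 EUR ÷ 0.052309 = 3.46805 ZAR

BRL/ZAR = 3.4680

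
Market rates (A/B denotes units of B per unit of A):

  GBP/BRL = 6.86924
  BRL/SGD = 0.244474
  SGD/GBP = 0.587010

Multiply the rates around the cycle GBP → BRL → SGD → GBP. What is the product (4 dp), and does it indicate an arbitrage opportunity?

Around GBP → BRL → SGD → GBP: 1 × 6.86924 × 0.244474 × 0.587010 = 0.985796
Product < 1; profitable direction is GBP → SGD → BRL → GBP.

0.9858 (arbitrage exists)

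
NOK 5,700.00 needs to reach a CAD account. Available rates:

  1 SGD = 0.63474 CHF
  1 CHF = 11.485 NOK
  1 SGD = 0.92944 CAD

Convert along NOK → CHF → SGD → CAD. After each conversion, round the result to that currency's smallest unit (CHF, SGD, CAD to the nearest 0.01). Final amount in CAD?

CAD 726.72

NOK 5,700.00 ÷ 11.485 = CHF 496.30
CHF 496.30 ÷ 0.63474 = SGD 781.89
SGD 781.89 × 0.92944 = CAD 726.72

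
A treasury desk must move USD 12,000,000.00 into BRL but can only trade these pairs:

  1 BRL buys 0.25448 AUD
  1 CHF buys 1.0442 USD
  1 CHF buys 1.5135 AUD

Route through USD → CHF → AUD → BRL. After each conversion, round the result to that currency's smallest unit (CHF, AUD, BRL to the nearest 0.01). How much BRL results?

BRL 68,348,081.15

USD 12,000,000.00 ÷ 1.0442 = CHF 11,492,051.33
CHF 11,492,051.33 × 1.5135 = AUD 17,393,219.69
AUD 17,393,219.69 ÷ 0.25448 = BRL 68,348,081.15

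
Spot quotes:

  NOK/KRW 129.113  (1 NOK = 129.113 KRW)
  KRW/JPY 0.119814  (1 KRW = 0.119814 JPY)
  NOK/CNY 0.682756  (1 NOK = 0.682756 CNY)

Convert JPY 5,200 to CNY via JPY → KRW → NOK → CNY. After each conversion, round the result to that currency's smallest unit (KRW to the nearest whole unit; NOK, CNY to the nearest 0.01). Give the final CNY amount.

JPY 5,200 ÷ 0.119814 = KRW 43,401
KRW 43,401 ÷ 129.113 = NOK 336.15
NOK 336.15 × 0.682756 = CNY 229.51

CNY 229.51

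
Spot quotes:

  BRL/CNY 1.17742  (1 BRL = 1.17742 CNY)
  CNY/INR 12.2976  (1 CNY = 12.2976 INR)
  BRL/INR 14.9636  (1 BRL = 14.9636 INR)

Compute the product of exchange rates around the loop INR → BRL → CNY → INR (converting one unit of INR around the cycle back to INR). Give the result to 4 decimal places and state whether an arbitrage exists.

0.9676 (arbitrage exists)

Around INR → BRL → CNY → INR: 1 ÷ 14.9636 × 1.17742 × 12.2976 = 0.967644
Product < 1; profitable direction is INR → CNY → BRL → INR.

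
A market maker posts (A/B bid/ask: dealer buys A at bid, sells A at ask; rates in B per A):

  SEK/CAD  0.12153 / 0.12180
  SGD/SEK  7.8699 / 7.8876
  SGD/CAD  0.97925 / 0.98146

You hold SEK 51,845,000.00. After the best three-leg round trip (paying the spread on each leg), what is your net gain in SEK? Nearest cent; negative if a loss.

Net profit: SEK 1,000,534.20

Best loop SEK → SGD → CAD → SEK:
SEK 51,845,000.00 ÷ 7.8876 (buy SGD at ask) = SGD 6,572,975.30
SGD 6,572,975.30 × 0.97925 (sell SGD at bid) = CAD 6,436,586.07
CAD 6,436,586.07 ÷ 0.12180 (buy SEK at ask) = SEK 52,845,534.20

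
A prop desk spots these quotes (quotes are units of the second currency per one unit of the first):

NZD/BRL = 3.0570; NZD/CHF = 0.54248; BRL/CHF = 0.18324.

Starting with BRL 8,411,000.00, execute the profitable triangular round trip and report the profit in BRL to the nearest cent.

Profit: BRL 274,196.00

Profitable loop is BRL → CHF → NZD → BRL:
BRL 8,411,000.00 × 0.18324 = CHF 1,541,231.64
CHF 1,541,231.64 ÷ 0.54248 = NZD 2,841,084.72
NZD 2,841,084.72 × 3.0570 = BRL 8,685,196.00
Profit = BRL 8,685,196.00 − BRL 8,411,000.00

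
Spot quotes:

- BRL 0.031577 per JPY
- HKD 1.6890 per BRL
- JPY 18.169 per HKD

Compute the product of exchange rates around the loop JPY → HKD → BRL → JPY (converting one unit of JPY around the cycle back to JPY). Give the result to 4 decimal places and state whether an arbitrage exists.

1.0320 (arbitrage exists)

Around JPY → HKD → BRL → JPY: 1 ÷ 18.169 ÷ 1.6890 ÷ 0.031577 = 1.031973
Product > 1; profitable direction is JPY → HKD → BRL → JPY.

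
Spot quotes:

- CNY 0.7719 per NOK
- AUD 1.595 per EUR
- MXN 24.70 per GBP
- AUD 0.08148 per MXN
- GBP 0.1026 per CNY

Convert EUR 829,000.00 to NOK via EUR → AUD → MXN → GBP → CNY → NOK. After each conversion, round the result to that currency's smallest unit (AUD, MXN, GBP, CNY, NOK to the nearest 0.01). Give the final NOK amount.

EUR 829,000.00 × 1.595 = AUD 1,322,255.00
AUD 1,322,255.00 ÷ 0.08148 = MXN 16,227,970.05
MXN 16,227,970.05 ÷ 24.70 = GBP 657,002.84
GBP 657,002.84 ÷ 0.1026 = CNY 6,403,536.45
CNY 6,403,536.45 ÷ 0.7719 = NOK 8,295,810.92

NOK 8,295,810.92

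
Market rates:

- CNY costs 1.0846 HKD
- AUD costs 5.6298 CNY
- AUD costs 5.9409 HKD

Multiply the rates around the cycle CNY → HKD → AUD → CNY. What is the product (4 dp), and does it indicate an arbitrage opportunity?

Around CNY → HKD → AUD → CNY: 1 × 1.0846 ÷ 5.9409 × 5.6298 = 1.027804
Product > 1; profitable direction is CNY → HKD → AUD → CNY.

1.0278 (arbitrage exists)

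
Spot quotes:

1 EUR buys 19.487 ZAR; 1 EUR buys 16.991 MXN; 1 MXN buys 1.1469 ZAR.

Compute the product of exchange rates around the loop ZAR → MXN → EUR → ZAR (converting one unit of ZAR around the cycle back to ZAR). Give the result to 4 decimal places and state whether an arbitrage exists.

1.0000 (no arbitrage)

Around ZAR → MXN → EUR → ZAR: 1 ÷ 1.1469 ÷ 16.991 × 19.487 = 1.000001
Product ≈ 1 (deviation 0.000%, within rounding noise).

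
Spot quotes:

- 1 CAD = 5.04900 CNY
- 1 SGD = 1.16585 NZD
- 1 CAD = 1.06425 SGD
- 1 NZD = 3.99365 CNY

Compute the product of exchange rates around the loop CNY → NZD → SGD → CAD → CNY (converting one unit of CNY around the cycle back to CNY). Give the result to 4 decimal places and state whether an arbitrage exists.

1.0189 (arbitrage exists)

Around CNY → NZD → SGD → CAD → CNY: 1 ÷ 3.99365 ÷ 1.16585 ÷ 1.06425 × 5.04900 = 1.018941
Product > 1; profitable direction is CNY → NZD → SGD → CAD → CNY.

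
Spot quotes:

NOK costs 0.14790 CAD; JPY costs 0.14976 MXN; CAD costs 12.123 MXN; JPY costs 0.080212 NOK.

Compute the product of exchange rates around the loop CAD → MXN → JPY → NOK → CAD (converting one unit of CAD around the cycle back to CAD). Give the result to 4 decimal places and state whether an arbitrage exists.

0.9603 (arbitrage exists)

Around CAD → MXN → JPY → NOK → CAD: 1 × 12.123 ÷ 0.14976 × 0.080212 × 0.14790 = 0.960333
Product < 1; profitable direction is CAD → NOK → JPY → MXN → CAD.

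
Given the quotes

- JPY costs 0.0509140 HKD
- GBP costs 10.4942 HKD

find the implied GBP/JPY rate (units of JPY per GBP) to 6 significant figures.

GBP/JPY = 206.116

1 GBP × 10.4942 = 10.4942 HKD
10.4942 HKD ÷ 0.0509140 = 206.116 JPY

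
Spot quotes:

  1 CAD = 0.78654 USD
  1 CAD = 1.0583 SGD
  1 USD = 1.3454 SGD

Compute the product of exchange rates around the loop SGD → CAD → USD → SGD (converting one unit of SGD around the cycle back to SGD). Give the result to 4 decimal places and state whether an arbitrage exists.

Around SGD → CAD → USD → SGD: 1 ÷ 1.0583 × 0.78654 × 1.3454 = 0.999916
Product ≈ 1 (deviation 0.008%, within rounding noise).

0.9999 (no arbitrage)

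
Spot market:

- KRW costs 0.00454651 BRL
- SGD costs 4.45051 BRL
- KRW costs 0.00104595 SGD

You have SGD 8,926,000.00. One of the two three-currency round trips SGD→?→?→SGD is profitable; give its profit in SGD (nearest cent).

Profit: SGD 213,015.99

Profitable loop is SGD → BRL → KRW → SGD:
SGD 8,926,000.00 × 4.45051 = BRL 39,725,252.26
BRL 39,725,252.26 ÷ 0.00454651 = KRW 8,737,526,644
KRW 8,737,526,644 × 0.00104595 = SGD 9,139,015.99
Profit = SGD 9,139,015.99 − SGD 8,926,000.00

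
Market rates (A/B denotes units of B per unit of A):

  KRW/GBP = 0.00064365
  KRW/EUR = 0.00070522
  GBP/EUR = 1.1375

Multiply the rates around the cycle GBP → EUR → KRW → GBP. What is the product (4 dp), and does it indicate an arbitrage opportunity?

Around GBP → EUR → KRW → GBP: 1 × 1.1375 ÷ 0.00070522 × 0.00064365 = 1.038189
Product > 1; profitable direction is GBP → EUR → KRW → GBP.

1.0382 (arbitrage exists)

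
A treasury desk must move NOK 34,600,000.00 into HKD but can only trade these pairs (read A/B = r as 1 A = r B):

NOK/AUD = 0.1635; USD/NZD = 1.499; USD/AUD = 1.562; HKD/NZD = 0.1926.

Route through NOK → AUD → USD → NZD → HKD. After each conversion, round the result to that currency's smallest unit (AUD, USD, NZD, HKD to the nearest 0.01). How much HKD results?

NOK 34,600,000.00 × 0.1635 = AUD 5,657,100.00
AUD 5,657,100.00 ÷ 1.562 = USD 3,621,702.94
USD 3,621,702.94 × 1.499 = NZD 5,428,932.71
NZD 5,428,932.71 ÷ 0.1926 = HKD 28,187,604.93

HKD 28,187,604.93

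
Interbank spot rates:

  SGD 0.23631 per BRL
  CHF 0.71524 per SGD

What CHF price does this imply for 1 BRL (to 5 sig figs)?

BRL/CHF = 0.16902

1 BRL × 0.23631 = 0.23631 SGD
0.23631 SGD × 0.71524 = 0.169018 CHF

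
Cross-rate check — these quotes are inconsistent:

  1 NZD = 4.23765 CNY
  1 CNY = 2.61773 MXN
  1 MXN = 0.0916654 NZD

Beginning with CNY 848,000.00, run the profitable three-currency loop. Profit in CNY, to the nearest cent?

Profitable loop is CNY → MXN → NZD → CNY:
CNY 848,000.00 × 2.61773 = MXN 2,219,835.04
MXN 2,219,835.04 × 0.0916654 = NZD 203,482.07
NZD 203,482.07 × 4.23765 = CNY 862,285.78
Profit = CNY 862,285.78 − CNY 848,000.00

Profit: CNY 14,285.78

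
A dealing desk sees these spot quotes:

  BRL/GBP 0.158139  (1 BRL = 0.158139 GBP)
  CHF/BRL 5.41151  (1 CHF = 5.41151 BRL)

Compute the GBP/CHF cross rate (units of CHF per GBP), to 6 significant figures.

1 GBP ÷ 0.158139 = 6.32355 BRL
6.32355 BRL ÷ 5.41151 = 1.16854 CHF

GBP/CHF = 1.16854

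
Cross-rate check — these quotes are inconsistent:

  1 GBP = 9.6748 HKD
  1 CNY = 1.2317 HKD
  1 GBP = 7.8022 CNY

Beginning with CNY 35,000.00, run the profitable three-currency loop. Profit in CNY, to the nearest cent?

Profitable loop is CNY → GBP → HKD → CNY:
CNY 35,000.00 ÷ 7.8022 = GBP 4,485.91
GBP 4,485.91 × 9.6748 = HKD 43,400.32
HKD 43,400.32 ÷ 1.2317 = CNY 35,236.12
Profit = CNY 35,236.12 − CNY 35,000.00

Profit: CNY 236.12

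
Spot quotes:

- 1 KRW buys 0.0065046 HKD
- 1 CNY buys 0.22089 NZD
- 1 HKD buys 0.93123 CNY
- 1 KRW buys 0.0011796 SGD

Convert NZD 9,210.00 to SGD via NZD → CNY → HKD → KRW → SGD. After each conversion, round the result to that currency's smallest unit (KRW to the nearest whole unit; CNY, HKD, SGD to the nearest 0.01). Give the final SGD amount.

NZD 9,210.00 ÷ 0.22089 = CNY 41,694.96
CNY 41,694.96 ÷ 0.93123 = HKD 44,774.07
HKD 44,774.07 ÷ 0.0065046 = KRW 6,883,447
KRW 6,883,447 × 0.0011796 = SGD 8,119.71

SGD 8,119.71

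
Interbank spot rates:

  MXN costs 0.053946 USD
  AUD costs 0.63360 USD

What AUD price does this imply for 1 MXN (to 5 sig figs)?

1 MXN × 0.053946 = 0.053946 USD
0.053946 USD ÷ 0.63360 = 0.085142 AUD

MXN/AUD = 0.085142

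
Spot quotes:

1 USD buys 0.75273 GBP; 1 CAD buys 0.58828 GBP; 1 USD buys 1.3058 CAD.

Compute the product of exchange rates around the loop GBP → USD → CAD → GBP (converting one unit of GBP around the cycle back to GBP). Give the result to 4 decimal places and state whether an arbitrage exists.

1.0205 (arbitrage exists)

Around GBP → USD → CAD → GBP: 1 ÷ 0.75273 × 1.3058 × 0.58828 = 1.020520
Product > 1; profitable direction is GBP → USD → CAD → GBP.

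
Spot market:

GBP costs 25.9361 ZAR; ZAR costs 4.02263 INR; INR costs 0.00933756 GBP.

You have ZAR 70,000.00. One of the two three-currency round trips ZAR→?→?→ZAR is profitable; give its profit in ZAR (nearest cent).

Profitable loop is ZAR → GBP → INR → ZAR:
ZAR 70,000.00 ÷ 25.9361 = GBP 2,698.94
GBP 2,698.94 ÷ 0.00933756 = INR 289,041.34
INR 289,041.34 ÷ 4.02263 = ZAR 71,853.82
Profit = ZAR 71,853.82 − ZAR 70,000.00

Profit: ZAR 1,853.82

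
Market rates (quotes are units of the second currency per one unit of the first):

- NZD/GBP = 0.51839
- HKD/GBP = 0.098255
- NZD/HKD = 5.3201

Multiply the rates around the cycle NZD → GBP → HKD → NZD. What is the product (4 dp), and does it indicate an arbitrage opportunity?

0.9917 (arbitrage exists)

Around NZD → GBP → HKD → NZD: 1 × 0.51839 ÷ 0.098255 ÷ 5.3201 = 0.991704
Product < 1; profitable direction is NZD → HKD → GBP → NZD.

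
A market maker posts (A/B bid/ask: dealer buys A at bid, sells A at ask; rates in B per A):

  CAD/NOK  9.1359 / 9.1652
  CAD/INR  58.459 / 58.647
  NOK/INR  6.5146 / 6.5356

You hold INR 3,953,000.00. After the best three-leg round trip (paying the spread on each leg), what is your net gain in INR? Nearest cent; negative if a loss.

Best loop INR → CAD → NOK → INR:
INR 3,953,000.00 ÷ 58.647 (buy CAD at ask) = CAD 67,403.28
CAD 67,403.28 × 9.1359 (sell CAD at bid) = NOK 615,789.60
NOK 615,789.60 × 6.5146 (sell NOK at bid) = INR 4,011,622.93

Net profit: INR 58,622.93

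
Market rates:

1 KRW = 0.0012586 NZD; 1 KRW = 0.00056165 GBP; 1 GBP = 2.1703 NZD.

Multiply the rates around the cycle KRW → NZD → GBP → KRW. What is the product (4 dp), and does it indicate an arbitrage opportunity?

Around KRW → NZD → GBP → KRW: 1 × 0.0012586 ÷ 2.1703 ÷ 0.00056165 = 1.032529
Product > 1; profitable direction is KRW → NZD → GBP → KRW.

1.0325 (arbitrage exists)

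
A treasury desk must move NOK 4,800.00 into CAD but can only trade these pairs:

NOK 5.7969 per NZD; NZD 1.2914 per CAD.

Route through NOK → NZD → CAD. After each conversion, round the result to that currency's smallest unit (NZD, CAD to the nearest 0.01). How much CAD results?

CAD 641.19

NOK 4,800.00 ÷ 5.7969 = NZD 828.03
NZD 828.03 ÷ 1.2914 = CAD 641.19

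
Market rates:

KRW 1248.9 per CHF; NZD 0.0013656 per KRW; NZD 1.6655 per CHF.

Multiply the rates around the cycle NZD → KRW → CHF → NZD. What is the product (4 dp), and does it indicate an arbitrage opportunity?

0.9765 (arbitrage exists)

Around NZD → KRW → CHF → NZD: 1 ÷ 0.0013656 ÷ 1248.9 × 1.6655 = 0.976548
Product < 1; profitable direction is NZD → CHF → KRW → NZD.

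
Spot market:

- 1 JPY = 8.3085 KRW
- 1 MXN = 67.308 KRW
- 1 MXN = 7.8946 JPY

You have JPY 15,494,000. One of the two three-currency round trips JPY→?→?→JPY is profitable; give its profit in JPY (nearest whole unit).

Profitable loop is JPY → MXN → KRW → JPY:
JPY 15,494,000 ÷ 7.8946 = MXN 1,962,607.35
MXN 1,962,607.35 × 67.308 = KRW 132,099,176
KRW 132,099,176 ÷ 8.3085 = JPY 15,899,281
Profit = JPY 15,899,281 − JPY 15,494,000

Profit: JPY 405,281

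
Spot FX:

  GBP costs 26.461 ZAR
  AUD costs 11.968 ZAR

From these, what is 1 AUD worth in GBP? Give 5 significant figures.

AUD/GBP = 0.45229

1 AUD × 11.968 = 11.968 ZAR
11.968 ZAR ÷ 26.461 = 0.452288 GBP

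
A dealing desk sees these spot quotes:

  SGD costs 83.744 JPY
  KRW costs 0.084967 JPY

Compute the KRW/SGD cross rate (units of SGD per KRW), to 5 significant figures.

KRW/SGD = 0.0010146

1 KRW × 0.084967 = 0.084967 JPY
0.084967 JPY ÷ 83.744 = 0.0010146 SGD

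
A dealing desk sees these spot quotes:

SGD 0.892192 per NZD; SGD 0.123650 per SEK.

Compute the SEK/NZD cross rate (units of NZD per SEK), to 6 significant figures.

SEK/NZD = 0.138591

1 SEK × 0.123650 = 0.12365 SGD
0.12365 SGD ÷ 0.892192 = 0.138591 NZD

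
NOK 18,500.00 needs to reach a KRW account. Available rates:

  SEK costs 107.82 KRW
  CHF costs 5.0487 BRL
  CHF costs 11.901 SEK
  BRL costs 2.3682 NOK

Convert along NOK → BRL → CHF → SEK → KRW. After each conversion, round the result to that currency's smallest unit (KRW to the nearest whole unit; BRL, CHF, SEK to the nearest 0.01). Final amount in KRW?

NOK 18,500.00 ÷ 2.3682 = BRL 7,811.84
BRL 7,811.84 ÷ 5.0487 = CHF 1,547.30
CHF 1,547.30 × 11.901 = SEK 18,414.42
SEK 18,414.42 × 107.82 = KRW 1,985,443

KRW 1,985,443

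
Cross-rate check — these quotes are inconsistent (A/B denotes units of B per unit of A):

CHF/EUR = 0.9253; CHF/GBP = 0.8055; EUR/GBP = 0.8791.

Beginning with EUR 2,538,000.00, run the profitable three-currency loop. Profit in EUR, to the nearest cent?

Profitable loop is EUR → GBP → CHF → EUR:
EUR 2,538,000.00 × 0.8791 = GBP 2,231,155.80
GBP 2,231,155.80 ÷ 0.8055 = CHF 2,769,901.68
CHF 2,769,901.68 × 0.9253 = EUR 2,562,990.02
Profit = EUR 2,562,990.02 − EUR 2,538,000.00

Profit: EUR 24,990.02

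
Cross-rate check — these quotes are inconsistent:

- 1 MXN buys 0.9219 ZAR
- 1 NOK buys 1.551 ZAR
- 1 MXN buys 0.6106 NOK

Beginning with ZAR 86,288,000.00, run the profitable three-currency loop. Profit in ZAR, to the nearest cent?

Profit: ZAR 2,353,109.98

Profitable loop is ZAR → MXN → NOK → ZAR:
ZAR 86,288,000.00 ÷ 0.9219 = MXN 93,598,004.12
MXN 93,598,004.12 × 0.6106 = NOK 57,150,941.32
NOK 57,150,941.32 × 1.551 = ZAR 88,641,109.98
Profit = ZAR 88,641,109.98 − ZAR 86,288,000.00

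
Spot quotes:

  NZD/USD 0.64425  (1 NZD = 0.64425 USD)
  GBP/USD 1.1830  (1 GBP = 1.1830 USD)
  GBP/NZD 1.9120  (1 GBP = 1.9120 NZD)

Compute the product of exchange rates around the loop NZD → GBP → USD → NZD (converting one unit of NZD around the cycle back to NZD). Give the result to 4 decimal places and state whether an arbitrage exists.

0.9604 (arbitrage exists)

Around NZD → GBP → USD → NZD: 1 ÷ 1.9120 × 1.1830 ÷ 0.64425 = 0.960379
Product < 1; profitable direction is NZD → USD → GBP → NZD.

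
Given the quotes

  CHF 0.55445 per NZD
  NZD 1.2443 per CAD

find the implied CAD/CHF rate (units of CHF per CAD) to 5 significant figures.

1 CAD × 1.2443 = 1.2443 NZD
1.2443 NZD × 0.55445 = 0.689902 CHF

CAD/CHF = 0.68990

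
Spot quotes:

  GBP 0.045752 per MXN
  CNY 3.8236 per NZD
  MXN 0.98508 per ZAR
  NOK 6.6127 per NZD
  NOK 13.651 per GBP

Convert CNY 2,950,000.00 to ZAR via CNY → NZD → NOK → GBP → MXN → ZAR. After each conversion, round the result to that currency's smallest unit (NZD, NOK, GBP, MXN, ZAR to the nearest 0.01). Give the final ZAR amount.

ZAR 8,292,439.98

CNY 2,950,000.00 ÷ 3.8236 = NZD 771,524.22
NZD 771,524.22 × 6.6127 = NOK 5,101,858.21
NOK 5,101,858.21 ÷ 13.651 = GBP 373,735.13
GBP 373,735.13 ÷ 0.045752 = MXN 8,168,716.78
MXN 8,168,716.78 ÷ 0.98508 = ZAR 8,292,439.98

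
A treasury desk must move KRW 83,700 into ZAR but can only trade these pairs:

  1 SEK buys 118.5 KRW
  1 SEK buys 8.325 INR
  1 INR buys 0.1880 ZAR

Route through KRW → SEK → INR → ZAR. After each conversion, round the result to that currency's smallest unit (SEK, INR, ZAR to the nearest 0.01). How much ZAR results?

ZAR 1,105.48

KRW 83,700 ÷ 118.5 = SEK 706.33
SEK 706.33 × 8.325 = INR 5,880.20
INR 5,880.20 × 0.1880 = ZAR 1,105.48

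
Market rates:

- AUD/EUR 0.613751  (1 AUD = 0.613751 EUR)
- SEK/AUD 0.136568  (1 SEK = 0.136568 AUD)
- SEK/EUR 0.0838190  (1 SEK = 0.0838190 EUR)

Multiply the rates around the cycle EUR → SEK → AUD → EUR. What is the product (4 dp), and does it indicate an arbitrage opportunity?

Around EUR → SEK → AUD → EUR: 1 ÷ 0.0838190 × 0.136568 × 0.613751 = 0.999997
Product ≈ 1 (deviation 0.000%, within rounding noise).

1.0000 (no arbitrage)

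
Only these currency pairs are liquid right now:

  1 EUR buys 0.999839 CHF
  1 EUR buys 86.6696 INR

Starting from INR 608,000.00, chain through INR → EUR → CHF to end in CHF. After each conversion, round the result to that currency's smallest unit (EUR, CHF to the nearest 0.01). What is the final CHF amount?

CHF 7,014.02

INR 608,000.00 ÷ 86.6696 = EUR 7,015.15
EUR 7,015.15 × 0.999839 = CHF 7,014.02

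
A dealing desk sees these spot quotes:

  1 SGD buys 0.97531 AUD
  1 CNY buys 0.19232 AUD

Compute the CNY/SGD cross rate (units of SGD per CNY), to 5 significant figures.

CNY/SGD = 0.19719

1 CNY × 0.19232 = 0.19232 AUD
0.19232 AUD ÷ 0.97531 = 0.197189 SGD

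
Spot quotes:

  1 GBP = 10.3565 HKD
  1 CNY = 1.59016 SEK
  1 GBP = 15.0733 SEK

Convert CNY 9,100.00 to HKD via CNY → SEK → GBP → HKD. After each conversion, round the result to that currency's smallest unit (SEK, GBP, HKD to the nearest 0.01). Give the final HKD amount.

CNY 9,100.00 × 1.59016 = SEK 14,470.46
SEK 14,470.46 ÷ 15.0733 = GBP 960.01
GBP 960.01 × 10.3565 = HKD 9,942.34

HKD 9,942.34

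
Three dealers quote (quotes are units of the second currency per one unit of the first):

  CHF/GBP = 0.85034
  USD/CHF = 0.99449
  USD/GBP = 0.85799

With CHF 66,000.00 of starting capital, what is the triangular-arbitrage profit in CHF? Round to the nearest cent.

Profit: CHF 962.73

Profitable loop is CHF → USD → GBP → CHF:
CHF 66,000.00 ÷ 0.99449 = USD 66,365.67
USD 66,365.67 × 0.85799 = GBP 56,941.09
GBP 56,941.09 ÷ 0.85034 = CHF 66,962.73
Profit = CHF 66,962.73 − CHF 66,000.00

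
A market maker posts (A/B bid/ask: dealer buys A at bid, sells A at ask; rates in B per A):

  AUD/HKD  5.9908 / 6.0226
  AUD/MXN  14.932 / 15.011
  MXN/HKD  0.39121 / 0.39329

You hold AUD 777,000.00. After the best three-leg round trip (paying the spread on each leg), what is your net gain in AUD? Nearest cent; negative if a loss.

Best loop AUD → HKD → MXN → AUD:
AUD 777,000.00 × 5.9908 (sell AUD at bid) = HKD 4,654,851.60
HKD 4,654,851.60 ÷ 0.39329 (buy MXN at ask) = MXN 11,835,672.40
MXN 11,835,672.40 ÷ 15.011 (buy AUD at ask) = AUD 788,466.62

Net profit: AUD 11,466.62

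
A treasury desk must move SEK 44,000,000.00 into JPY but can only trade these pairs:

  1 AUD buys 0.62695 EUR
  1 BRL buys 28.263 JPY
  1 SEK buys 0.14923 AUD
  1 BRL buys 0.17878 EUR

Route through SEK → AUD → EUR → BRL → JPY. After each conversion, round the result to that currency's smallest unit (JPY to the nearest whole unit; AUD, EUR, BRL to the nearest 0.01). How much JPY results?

JPY 650,790,264

SEK 44,000,000.00 × 0.14923 = AUD 6,566,120.00
AUD 6,566,120.00 × 0.62695 = EUR 4,116,628.93
EUR 4,116,628.93 ÷ 0.17878 = BRL 23,026,227.37
BRL 23,026,227.37 × 28.263 = JPY 650,790,264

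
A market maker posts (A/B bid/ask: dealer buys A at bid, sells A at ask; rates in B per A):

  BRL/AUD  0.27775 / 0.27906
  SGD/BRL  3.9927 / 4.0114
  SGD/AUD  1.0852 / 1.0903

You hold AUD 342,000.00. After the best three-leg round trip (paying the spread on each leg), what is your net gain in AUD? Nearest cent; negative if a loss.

Best loop AUD → SGD → BRL → AUD:
AUD 342,000.00 ÷ 1.0903 (buy SGD at ask) = SGD 313,675.14
SGD 313,675.14 × 3.9927 (sell SGD at bid) = BRL 1,252,410.71
BRL 1,252,410.71 × 0.27775 (sell BRL at bid) = AUD 347,857.08

Net profit: AUD 5,857.08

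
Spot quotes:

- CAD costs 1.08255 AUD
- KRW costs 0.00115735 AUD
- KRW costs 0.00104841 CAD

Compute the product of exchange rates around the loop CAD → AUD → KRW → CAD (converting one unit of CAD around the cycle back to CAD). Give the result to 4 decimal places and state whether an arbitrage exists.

0.9807 (arbitrage exists)

Around CAD → AUD → KRW → CAD: 1 × 1.08255 ÷ 0.00115735 × 0.00104841 = 0.980651
Product < 1; profitable direction is CAD → KRW → AUD → CAD.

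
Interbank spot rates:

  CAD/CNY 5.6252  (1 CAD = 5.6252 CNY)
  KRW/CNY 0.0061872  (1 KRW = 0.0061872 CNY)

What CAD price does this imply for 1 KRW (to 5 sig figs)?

1 KRW × 0.0061872 = 0.0061872 CNY
0.0061872 CNY ÷ 5.6252 = 0.00109991 CAD

KRW/CAD = 0.0010999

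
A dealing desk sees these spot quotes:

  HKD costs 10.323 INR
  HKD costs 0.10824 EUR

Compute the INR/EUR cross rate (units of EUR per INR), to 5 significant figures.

1 INR ÷ 10.323 = 0.0968711 HKD
0.0968711 HKD × 0.10824 = 0.0104853 EUR

INR/EUR = 0.010485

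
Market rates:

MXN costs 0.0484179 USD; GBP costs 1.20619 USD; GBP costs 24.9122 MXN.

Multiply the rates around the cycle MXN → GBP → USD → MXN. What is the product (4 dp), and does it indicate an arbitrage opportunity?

Around MXN → GBP → USD → MXN: 1 ÷ 24.9122 × 1.20619 ÷ 0.0484179 = 0.999995
Product ≈ 1 (deviation 0.001%, within rounding noise).

1.0000 (no arbitrage)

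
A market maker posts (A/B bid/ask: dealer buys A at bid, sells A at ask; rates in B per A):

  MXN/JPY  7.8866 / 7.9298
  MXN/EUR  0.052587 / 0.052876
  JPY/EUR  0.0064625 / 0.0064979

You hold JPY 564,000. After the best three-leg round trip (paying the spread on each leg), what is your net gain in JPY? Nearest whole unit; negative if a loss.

Best loop JPY → MXN → EUR → JPY:
JPY 564,000 ÷ 7.9298 (buy MXN at ask) = MXN 71,124.11
MXN 71,124.11 × 0.052587 (sell MXN at bid) = EUR 3,740.20
EUR 3,740.20 ÷ 0.0064979 (buy JPY at ask) = JPY 575,602

Net profit: JPY 11,602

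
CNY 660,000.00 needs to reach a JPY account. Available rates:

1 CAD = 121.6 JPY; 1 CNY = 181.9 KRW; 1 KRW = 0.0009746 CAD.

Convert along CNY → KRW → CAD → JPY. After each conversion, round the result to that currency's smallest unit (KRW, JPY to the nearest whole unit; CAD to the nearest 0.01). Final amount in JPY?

JPY 14,227,763

CNY 660,000.00 × 181.9 = KRW 120,054,000
KRW 120,054,000 × 0.0009746 = CAD 117,004.63
CAD 117,004.63 × 121.6 = JPY 14,227,763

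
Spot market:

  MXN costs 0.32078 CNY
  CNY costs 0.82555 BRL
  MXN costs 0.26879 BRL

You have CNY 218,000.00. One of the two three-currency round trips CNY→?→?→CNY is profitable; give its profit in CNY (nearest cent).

Profitable loop is CNY → MXN → BRL → CNY:
CNY 218,000.00 ÷ 0.32078 = MXN 679,593.49
MXN 679,593.49 × 0.26879 = BRL 182,667.93
BRL 182,667.93 ÷ 0.82555 = CNY 221,268.17
Profit = CNY 221,268.17 − CNY 218,000.00

Profit: CNY 3,268.17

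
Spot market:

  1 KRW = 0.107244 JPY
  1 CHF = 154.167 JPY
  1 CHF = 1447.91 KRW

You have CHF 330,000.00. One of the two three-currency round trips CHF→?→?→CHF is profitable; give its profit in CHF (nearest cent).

Profit: CHF 2,381.69

Profitable loop is CHF → KRW → JPY → CHF:
CHF 330,000.00 × 1447.91 = KRW 477,810,300
KRW 477,810,300 × 0.107244 = JPY 51,242,288
JPY 51,242,288 ÷ 154.167 = CHF 332,381.69
Profit = CHF 332,381.69 − CHF 330,000.00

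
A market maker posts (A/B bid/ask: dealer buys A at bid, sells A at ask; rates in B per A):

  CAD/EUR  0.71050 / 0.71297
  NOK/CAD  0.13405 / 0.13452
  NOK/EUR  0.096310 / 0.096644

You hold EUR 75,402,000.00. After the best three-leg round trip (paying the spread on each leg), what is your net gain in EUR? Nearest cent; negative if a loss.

Net profit: EUR 315,476.86

Best loop EUR → CAD → NOK → EUR:
EUR 75,402,000.00 ÷ 0.71297 (buy CAD at ask) = CAD 105,757,605.51
CAD 105,757,605.51 ÷ 0.13452 (buy NOK at ask) = NOK 786,184,994.87
NOK 786,184,994.87 × 0.096310 (sell NOK at bid) = EUR 75,717,476.86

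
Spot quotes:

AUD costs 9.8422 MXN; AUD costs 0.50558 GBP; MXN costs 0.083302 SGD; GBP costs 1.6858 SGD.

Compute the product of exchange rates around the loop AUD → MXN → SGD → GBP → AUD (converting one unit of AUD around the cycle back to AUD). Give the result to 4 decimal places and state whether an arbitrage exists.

0.9619 (arbitrage exists)

Around AUD → MXN → SGD → GBP → AUD: 1 × 9.8422 × 0.083302 ÷ 1.6858 ÷ 0.50558 = 0.961948
Product < 1; profitable direction is AUD → GBP → SGD → MXN → AUD.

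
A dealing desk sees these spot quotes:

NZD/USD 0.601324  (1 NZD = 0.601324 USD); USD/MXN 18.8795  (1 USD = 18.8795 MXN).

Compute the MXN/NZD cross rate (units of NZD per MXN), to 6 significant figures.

1 MXN ÷ 18.8795 = 0.0529675 USD
0.0529675 USD ÷ 0.601324 = 0.0880848 NZD

MXN/NZD = 0.0880848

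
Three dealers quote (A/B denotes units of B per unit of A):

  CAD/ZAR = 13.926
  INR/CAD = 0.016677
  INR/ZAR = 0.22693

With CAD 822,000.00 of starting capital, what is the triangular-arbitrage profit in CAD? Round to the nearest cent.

Profitable loop is CAD → ZAR → INR → CAD:
CAD 822,000.00 × 13.926 = ZAR 11,447,172.00
ZAR 11,447,172.00 ÷ 0.22693 = INR 50,443,625.79
INR 50,443,625.79 × 0.016677 = CAD 841,248.35
Profit = CAD 841,248.35 − CAD 822,000.00

Profit: CAD 19,248.35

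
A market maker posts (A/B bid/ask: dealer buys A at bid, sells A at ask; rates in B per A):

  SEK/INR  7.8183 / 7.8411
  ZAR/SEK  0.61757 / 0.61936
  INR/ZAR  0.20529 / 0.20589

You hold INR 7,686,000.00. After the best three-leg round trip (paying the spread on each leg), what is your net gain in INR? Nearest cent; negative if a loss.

Best loop INR → SEK → ZAR → INR:
INR 7,686,000.00 ÷ 7.8411 (buy SEK at ask) = SEK 980,219.61
SEK 980,219.61 ÷ 0.61936 (buy ZAR at ask) = ZAR 1,582,633.06
ZAR 1,582,633.06 ÷ 0.20589 (buy INR at ask) = INR 7,686,789.35

Net profit: INR 789.35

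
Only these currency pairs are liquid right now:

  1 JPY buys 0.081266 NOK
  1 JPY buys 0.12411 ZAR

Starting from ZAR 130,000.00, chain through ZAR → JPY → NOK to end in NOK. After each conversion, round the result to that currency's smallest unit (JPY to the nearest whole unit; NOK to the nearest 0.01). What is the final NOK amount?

NOK 85,122.72

ZAR 130,000.00 ÷ 0.12411 = JPY 1,047,458
JPY 1,047,458 × 0.081266 = NOK 85,122.72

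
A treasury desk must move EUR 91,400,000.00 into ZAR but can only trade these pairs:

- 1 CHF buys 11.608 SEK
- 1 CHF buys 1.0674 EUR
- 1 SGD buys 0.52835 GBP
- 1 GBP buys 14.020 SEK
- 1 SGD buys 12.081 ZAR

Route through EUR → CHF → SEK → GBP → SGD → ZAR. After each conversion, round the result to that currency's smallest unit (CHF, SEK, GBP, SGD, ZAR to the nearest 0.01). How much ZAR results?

EUR 91,400,000.00 ÷ 1.0674 = CHF 85,628,630.32
CHF 85,628,630.32 × 11.608 = SEK 993,977,140.75
SEK 993,977,140.75 ÷ 14.020 = GBP 70,897,085.65
GBP 70,897,085.65 ÷ 0.52835 = SGD 134,185,834.48
SGD 134,185,834.48 × 12.081 = ZAR 1,621,099,066.35

ZAR 1,621,099,066.35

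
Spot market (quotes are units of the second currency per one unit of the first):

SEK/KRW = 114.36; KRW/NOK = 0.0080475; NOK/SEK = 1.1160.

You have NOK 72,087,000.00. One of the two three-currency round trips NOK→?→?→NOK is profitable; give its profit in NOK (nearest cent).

Profit: NOK 1,951,272.80

Profitable loop is NOK → SEK → KRW → NOK:
NOK 72,087,000.00 × 1.1160 = SEK 80,449,092.00
SEK 80,449,092.00 × 114.36 = KRW 9,200,158,161
KRW 9,200,158,161 × 0.0080475 = NOK 74,038,272.80
Profit = NOK 74,038,272.80 − NOK 72,087,000.00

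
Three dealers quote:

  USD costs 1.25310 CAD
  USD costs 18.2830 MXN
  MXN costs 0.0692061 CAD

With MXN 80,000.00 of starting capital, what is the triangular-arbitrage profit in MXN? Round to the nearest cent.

Profitable loop is MXN → CAD → USD → MXN:
MXN 80,000.00 × 0.0692061 = CAD 5,536.49
CAD 5,536.49 ÷ 1.25310 = USD 4,418.23
USD 4,418.23 × 18.2830 = MXN 80,778.56
Profit = MXN 80,778.56 − MXN 80,000.00

Profit: MXN 778.56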